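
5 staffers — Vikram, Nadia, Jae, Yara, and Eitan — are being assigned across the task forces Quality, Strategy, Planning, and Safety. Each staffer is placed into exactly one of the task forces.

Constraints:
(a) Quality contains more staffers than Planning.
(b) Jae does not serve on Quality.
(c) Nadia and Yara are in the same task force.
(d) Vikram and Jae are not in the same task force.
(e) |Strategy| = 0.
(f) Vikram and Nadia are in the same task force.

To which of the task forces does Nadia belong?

From (b): Jae ∉ Quality.
(e): Strategy already has 0, so the rest are out.
Suppose Nadia ∉ Quality: no assignment then satisfies all the clues, so Nadia ∈ Quality.

Nadia: Quality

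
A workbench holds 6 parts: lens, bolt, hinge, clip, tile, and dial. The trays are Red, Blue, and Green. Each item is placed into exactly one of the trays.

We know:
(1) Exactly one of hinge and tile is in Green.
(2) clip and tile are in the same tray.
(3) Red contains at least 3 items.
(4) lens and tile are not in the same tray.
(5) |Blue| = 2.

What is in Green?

Green = {hinge}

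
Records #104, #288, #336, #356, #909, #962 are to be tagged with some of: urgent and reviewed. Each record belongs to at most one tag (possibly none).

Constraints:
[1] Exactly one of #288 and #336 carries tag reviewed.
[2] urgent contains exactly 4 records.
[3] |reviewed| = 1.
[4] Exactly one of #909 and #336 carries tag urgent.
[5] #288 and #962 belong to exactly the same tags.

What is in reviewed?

reviewed = {#336}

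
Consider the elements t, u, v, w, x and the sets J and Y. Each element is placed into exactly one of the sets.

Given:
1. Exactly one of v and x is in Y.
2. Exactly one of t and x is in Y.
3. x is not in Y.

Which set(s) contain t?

From (3): x ∉ Y.
(1) (exactly one): v ∈ Y.
(2) (exactly one): t ∈ Y.
Only one set left: x ∈ J.

t: Y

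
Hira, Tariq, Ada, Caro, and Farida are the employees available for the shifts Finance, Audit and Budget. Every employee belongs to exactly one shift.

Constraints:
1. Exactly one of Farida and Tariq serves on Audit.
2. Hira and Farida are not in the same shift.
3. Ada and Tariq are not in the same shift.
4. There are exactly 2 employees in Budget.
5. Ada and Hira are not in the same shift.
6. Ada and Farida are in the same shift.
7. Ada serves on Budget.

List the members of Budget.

From (7): Ada ∈ Budget.
(3): Tariq ∉ Budget.
(5): Hira ∉ Budget.
(6): Farida matches Ada: Farida ∉ Finance.
(6): Farida matches Ada: Farida ∉ Audit.
(6): Farida matches Ada: Farida ∈ Budget.
(1) (exactly one): Tariq ∈ Audit.
(4): Budget already has 2, so the rest are out.

Budget = {Ada, Farida}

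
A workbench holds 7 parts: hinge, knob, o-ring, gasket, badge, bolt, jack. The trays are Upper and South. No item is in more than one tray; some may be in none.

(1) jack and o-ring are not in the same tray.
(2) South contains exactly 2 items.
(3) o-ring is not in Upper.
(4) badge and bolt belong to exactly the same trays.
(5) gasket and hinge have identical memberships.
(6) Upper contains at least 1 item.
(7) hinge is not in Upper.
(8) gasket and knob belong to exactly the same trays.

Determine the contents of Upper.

Upper = {jack}

From (3): o-ring ∉ Upper.
From (7): hinge ∉ Upper.
(5): gasket matches hinge: gasket ∉ Upper.
(8): knob matches gasket: knob ∉ Upper.
Suppose badge ∈ Upper: no assignment then satisfies all the clues, so badge ∉ Upper.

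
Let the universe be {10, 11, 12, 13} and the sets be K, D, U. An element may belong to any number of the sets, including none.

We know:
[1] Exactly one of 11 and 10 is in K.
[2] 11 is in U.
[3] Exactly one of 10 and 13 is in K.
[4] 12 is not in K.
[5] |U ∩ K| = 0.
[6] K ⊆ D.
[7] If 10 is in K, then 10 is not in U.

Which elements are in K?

K = {10}

From (2): 11 ∈ U.
From (4): 12 ∉ K.
Suppose 10 ∉ K: no assignment then satisfies all the clues, so 10 ∈ K.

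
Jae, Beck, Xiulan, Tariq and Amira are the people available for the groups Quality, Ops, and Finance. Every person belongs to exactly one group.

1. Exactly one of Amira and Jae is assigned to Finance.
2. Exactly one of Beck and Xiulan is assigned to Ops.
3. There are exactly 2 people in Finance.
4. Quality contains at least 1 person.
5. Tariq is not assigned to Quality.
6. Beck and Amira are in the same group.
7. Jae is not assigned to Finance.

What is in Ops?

From (5): Tariq ∉ Quality.
From (7): Jae ∉ Finance.
(1) (exactly one): Amira ∈ Finance.
(6): Beck matches Amira: Beck ∉ Quality.
(6): Beck matches Amira: Beck ∉ Ops.
(6): Beck matches Amira: Beck ∈ Finance.
(2) (exactly one): Xiulan ∈ Ops.
(3): Finance already has 2, so the rest are out.
(4): only 1 candidates remain for Quality, so all are in.
Only one group left: Tariq ∈ Ops.

Ops = {Tariq, Xiulan}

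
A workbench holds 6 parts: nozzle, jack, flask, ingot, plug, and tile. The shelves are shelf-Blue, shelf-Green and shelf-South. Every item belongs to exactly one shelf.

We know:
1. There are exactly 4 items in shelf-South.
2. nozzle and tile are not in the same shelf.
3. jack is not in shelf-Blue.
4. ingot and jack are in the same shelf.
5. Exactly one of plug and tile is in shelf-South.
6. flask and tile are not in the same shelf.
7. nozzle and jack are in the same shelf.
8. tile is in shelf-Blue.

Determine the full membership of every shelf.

From (3): jack ∉ shelf-Blue.
From (8): tile ∈ shelf-Blue.
(2): nozzle ∉ shelf-Blue.
(4): ingot matches jack: ingot ∉ shelf-Blue.
(5) (exactly one): plug ∈ shelf-South.
(6): flask ∉ shelf-Blue.
Suppose nozzle ∈ shelf-Green: no assignment then satisfies all the clues, so nozzle ∉ shelf-Green.

shelf-Blue = {tile}; shelf-Green = {flask}; shelf-South = {ingot, jack, nozzle, plug}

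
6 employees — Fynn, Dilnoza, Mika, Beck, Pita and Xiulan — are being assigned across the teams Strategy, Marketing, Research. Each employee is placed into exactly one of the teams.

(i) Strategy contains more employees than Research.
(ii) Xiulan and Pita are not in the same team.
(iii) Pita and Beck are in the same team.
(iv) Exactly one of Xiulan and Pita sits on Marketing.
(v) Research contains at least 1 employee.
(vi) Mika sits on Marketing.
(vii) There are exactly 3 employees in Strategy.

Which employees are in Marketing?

Marketing = {Mika, Xiulan}

From (vi): Mika ∈ Marketing.
Suppose Fynn ∈ Marketing: no assignment then satisfies all the clues, so Fynn ∉ Marketing.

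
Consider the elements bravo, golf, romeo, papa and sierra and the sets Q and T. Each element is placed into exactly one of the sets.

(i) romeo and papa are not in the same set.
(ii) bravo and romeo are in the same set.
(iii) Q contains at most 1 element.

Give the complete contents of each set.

Q = {papa}; T = {bravo, golf, romeo, sierra}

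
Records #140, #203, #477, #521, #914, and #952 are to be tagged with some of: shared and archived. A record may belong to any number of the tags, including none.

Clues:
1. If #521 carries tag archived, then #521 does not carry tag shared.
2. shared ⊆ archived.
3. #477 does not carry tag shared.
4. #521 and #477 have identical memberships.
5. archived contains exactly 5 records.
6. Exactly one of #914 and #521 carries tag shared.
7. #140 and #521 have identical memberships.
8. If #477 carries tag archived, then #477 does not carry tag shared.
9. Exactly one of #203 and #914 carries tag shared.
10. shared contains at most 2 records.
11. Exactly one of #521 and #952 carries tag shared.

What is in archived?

archived = {#140, #477, #521, #914, #952}

From (3): #477 ∉ shared.
(4): #521 matches #477: #521 ∉ shared.
(6) (exactly one): #914 ∈ shared.
(7): #140 matches #521: #140 ∉ shared.
(9) (exactly one): #203 ∉ shared.
(11) (exactly one): #952 ∈ shared.
(2) with #914 ∈ shared: #914 ∈ archived.
(2) with #952 ∈ shared: #952 ∈ archived.
Suppose #140 ∉ archived: no assignment then satisfies all the clues, so #140 ∈ archived.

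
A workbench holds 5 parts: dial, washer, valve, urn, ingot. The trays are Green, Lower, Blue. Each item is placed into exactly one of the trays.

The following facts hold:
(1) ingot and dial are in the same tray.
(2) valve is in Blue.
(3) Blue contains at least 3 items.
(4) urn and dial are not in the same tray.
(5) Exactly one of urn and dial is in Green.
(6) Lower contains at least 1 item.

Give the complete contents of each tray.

Green = {urn}; Lower = {washer}; Blue = {dial, ingot, valve}

From (2): valve ∈ Blue.
Suppose dial ∈ Green: no assignment then satisfies all the clues, so dial ∉ Green.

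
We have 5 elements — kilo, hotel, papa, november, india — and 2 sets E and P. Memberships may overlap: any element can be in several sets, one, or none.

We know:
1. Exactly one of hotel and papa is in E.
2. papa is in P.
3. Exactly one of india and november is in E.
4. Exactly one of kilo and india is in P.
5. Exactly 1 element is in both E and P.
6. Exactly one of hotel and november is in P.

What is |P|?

3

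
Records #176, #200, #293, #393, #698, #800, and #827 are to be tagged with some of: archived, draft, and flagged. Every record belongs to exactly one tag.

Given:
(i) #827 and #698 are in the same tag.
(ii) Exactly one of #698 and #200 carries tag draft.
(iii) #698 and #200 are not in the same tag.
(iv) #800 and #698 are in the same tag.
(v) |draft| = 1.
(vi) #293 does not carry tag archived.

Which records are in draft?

draft = {#200}

From (vi): #293 ∉ archived.
Suppose #176 ∈ draft: no assignment then satisfies all the clues, so #176 ∉ draft.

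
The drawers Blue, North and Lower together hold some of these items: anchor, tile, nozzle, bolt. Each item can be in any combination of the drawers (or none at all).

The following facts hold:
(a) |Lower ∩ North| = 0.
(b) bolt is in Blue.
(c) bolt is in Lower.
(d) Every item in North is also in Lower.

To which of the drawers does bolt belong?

From (b): bolt ∈ Blue.
From (c): bolt ∈ Lower.
Suppose bolt ∈ North: no assignment then satisfies all the clues, so bolt ∉ North.

bolt: Blue, Lower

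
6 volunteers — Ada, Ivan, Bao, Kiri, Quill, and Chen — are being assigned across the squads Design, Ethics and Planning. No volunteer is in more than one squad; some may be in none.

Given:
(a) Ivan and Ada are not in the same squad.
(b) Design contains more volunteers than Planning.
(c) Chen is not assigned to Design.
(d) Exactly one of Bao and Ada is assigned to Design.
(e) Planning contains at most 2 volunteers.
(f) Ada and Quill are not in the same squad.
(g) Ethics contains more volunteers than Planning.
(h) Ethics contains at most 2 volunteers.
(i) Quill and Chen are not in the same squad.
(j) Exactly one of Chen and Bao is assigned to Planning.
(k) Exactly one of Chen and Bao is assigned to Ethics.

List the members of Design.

From (c): Chen ∉ Design.
Suppose Ada ∉ Design: no assignment then satisfies all the clues, so Ada ∈ Design.

Design = {Ada, Kiri}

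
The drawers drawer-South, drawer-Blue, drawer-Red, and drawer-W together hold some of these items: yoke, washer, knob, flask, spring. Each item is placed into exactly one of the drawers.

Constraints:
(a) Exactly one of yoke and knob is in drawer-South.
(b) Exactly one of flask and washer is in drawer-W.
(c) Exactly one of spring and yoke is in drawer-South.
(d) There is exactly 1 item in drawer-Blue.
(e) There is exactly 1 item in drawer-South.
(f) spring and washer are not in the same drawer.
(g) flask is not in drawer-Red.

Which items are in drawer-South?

drawer-South = {yoke}

From (g): flask ∉ drawer-Red.
Suppose yoke ∉ drawer-South: no assignment then satisfies all the clues, so yoke ∈ drawer-South.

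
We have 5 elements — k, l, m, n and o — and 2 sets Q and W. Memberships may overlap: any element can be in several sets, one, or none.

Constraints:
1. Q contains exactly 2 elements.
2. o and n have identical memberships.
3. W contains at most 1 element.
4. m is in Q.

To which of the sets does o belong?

o: none

From (4): m ∈ Q.
Suppose o ∈ Q: no assignment then satisfies all the clues, so o ∉ Q.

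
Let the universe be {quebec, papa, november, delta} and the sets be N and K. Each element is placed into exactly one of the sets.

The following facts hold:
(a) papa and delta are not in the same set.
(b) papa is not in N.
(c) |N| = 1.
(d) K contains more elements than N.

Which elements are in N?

N = {delta}

From (b): papa ∉ N.
Only one set left: papa ∈ K.
(a): delta ∉ K.
Only one set left: delta ∈ N.
(c): N already has 1, so the rest are out.
Only one set left: quebec ∈ K.
Only one set left: november ∈ K.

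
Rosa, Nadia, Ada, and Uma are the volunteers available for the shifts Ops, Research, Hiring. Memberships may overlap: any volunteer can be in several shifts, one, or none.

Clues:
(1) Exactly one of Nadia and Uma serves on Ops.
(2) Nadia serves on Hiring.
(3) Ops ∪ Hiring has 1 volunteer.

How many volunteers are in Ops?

1

From (2): Nadia ∈ Hiring.
Suppose Rosa ∈ Ops: no assignment then satisfies all the clues, so Rosa ∉ Ops.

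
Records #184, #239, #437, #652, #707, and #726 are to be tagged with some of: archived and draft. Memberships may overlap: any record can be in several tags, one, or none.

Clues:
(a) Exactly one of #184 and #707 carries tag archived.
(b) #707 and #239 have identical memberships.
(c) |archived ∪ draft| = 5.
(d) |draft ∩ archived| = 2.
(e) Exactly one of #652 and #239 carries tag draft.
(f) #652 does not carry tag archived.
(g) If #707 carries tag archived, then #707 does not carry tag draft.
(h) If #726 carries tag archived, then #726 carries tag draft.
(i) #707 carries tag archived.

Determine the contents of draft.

draft = {#437, #652, #726}

From (f): #652 ∉ archived.
From (i): #707 ∈ archived.
(a) (exactly one): #184 ∉ archived.
(b): #239 matches #707: #239 ∈ archived.
(g): #707 ∉ draft.
(b): #239 matches #707: #239 ∉ draft.
(e) (exactly one): #652 ∈ draft.
Suppose #184 ∈ draft: no assignment then satisfies all the clues, so #184 ∉ draft.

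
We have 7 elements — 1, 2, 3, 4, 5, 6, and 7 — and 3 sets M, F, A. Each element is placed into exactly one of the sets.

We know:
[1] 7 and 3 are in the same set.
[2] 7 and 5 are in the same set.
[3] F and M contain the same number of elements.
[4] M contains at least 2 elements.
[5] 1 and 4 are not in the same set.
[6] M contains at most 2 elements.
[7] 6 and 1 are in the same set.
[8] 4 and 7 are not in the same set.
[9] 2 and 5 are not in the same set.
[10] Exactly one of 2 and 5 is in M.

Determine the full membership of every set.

M = {2, 4}; F = {1, 6}; A = {3, 5, 7}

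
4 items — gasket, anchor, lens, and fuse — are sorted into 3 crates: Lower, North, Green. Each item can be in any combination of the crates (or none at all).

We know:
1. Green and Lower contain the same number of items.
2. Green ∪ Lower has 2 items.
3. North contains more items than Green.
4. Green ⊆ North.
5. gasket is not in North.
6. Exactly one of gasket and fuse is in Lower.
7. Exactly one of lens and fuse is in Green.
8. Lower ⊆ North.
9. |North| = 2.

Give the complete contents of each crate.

Lower = {fuse}; North = {fuse, lens}; Green = {lens}

From (5): gasket ∉ North.
(4) contrapositive: gasket ∉ Green.
(8) contrapositive: gasket ∉ Lower.
(6) (exactly one): fuse ∈ Lower.
(8) with fuse ∈ Lower: fuse ∈ North.
Suppose anchor ∈ Lower: no assignment then satisfies all the clues, so anchor ∉ Lower.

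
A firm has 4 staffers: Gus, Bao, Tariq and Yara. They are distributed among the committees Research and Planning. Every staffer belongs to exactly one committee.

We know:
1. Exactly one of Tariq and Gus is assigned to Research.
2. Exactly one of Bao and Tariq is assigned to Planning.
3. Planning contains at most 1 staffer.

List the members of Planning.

Planning = {Tariq}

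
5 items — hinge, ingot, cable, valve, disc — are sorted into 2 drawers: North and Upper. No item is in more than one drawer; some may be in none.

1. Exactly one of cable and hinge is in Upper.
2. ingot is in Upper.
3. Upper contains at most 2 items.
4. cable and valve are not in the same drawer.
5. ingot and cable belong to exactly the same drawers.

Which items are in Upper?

From (2): ingot ∈ Upper.
(5): cable matches ingot: cable ∉ North.
(5): cable matches ingot: cable ∈ Upper.
(1) (exactly one): hinge ∉ Upper.
(3): Upper already has 2, so the rest are out.

Upper = {cable, ingot}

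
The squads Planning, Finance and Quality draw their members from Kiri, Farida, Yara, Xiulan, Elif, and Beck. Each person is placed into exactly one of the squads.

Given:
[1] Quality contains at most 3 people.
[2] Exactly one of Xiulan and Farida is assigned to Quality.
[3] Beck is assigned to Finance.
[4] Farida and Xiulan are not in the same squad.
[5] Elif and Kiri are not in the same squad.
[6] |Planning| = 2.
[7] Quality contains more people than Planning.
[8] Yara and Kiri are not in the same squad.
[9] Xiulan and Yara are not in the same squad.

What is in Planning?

From (3): Beck ∈ Finance.
Suppose Kiri ∉ Planning: no assignment then satisfies all the clues, so Kiri ∈ Planning.

Planning = {Kiri, Xiulan}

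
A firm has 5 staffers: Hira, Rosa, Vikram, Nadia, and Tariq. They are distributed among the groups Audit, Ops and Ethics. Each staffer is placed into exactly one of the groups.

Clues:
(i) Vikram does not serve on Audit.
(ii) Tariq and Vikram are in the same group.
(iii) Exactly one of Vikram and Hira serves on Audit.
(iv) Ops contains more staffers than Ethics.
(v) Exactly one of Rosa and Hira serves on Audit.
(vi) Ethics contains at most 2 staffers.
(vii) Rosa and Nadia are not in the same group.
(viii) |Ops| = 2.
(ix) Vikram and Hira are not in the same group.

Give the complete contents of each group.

Audit = {Hira, Nadia}; Ops = {Tariq, Vikram}; Ethics = {Rosa}

From (i): Vikram ∉ Audit.
(ii): Tariq matches Vikram: Tariq ∉ Audit.
(iii) (exactly one): Hira ∈ Audit.
(v) (exactly one): Rosa ∉ Audit.
Suppose Rosa ∈ Ops: no assignment then satisfies all the clues, so Rosa ∉ Ops.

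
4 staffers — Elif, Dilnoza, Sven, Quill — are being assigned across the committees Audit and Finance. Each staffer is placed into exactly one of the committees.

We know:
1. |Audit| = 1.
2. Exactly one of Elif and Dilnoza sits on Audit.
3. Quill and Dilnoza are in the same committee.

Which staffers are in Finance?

Finance = {Dilnoza, Quill, Sven}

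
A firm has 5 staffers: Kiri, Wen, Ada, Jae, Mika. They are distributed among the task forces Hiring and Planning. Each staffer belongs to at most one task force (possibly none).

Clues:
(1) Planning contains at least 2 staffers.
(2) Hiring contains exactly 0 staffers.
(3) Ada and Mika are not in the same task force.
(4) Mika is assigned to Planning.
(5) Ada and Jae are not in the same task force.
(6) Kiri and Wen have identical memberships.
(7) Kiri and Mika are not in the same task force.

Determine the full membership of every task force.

From (4): Mika ∈ Planning.
(2): Hiring already has 0, so the rest are out.
(3): Ada ∉ Planning.
(7): Kiri ∉ Planning.
(6): Wen matches Kiri: Wen ∉ Planning.
(1): only 2 candidates remain for Planning, so all are in.

Hiring = {}; Planning = {Jae, Mika}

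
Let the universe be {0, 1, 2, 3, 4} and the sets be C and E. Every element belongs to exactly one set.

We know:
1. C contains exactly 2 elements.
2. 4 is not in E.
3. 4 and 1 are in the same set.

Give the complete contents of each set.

From (2): 4 ∉ E.
(3): 1 matches 4: 1 ∉ E.
Only one set left: 1 ∈ C.
Only one set left: 4 ∈ C.
(1): C already has 2, so the rest are out.
Only one set left: 0 ∈ E.
Only one set left: 2 ∈ E.
Only one set left: 3 ∈ E.

C = {1, 4}; E = {0, 2, 3}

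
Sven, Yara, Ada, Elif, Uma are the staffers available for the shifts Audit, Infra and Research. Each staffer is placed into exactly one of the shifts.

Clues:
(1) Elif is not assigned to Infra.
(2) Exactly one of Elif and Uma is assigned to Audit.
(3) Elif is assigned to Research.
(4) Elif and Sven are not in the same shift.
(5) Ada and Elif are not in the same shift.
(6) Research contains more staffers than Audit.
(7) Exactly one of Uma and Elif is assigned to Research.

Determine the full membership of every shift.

Audit = {Uma}; Infra = {Ada, Sven}; Research = {Elif, Yara}

From (1): Elif ∉ Infra.
From (3): Elif ∈ Research.
(2) (exactly one): Uma ∈ Audit.
(4): Sven ∉ Research.
(5): Ada ∉ Research.
Suppose Sven ∈ Audit: no assignment then satisfies all the clues, so Sven ∉ Audit.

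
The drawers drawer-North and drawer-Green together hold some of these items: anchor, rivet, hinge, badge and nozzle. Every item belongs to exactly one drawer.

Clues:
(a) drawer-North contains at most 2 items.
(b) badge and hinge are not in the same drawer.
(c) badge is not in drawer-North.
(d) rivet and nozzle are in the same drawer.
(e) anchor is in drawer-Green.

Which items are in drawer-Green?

drawer-Green = {anchor, badge, nozzle, rivet}

From (c): badge ∉ drawer-North.
From (e): anchor ∈ drawer-Green.
Only one drawer left: badge ∈ drawer-Green.
(b): hinge ∉ drawer-Green.
Only one drawer left: hinge ∈ drawer-North.
Suppose rivet ∉ drawer-Green: no assignment then satisfies all the clues, so rivet ∈ drawer-Green.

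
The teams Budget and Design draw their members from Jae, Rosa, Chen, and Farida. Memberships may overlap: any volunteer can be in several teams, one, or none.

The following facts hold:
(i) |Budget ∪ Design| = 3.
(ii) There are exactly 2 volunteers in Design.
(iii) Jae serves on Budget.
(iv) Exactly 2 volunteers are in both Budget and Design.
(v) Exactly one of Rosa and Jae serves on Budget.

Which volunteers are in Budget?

Budget = {Chen, Farida, Jae}

From (iii): Jae ∈ Budget.
(v) (exactly one): Rosa ∉ Budget.
Suppose Chen ∉ Budget: no assignment then satisfies all the clues, so Chen ∈ Budget.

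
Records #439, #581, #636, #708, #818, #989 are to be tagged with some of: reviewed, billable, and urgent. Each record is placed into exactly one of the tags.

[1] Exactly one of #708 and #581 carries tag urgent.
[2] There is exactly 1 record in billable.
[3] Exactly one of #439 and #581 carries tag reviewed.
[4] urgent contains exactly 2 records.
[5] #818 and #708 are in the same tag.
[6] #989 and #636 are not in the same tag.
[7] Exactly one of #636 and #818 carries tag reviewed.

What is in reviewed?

reviewed = {#439, #708, #818}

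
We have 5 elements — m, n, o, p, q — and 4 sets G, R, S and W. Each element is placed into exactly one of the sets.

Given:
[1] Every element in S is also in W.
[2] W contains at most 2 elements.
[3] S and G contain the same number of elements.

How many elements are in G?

0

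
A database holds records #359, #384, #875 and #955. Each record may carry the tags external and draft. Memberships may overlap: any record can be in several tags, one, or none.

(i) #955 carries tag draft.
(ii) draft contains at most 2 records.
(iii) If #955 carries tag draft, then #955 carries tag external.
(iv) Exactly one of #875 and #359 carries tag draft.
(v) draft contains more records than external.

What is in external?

external = {#955}

From (i): #955 ∈ draft.
(iii): #955 ∈ external.
Suppose #359 ∈ external: no assignment then satisfies all the clues, so #359 ∉ external.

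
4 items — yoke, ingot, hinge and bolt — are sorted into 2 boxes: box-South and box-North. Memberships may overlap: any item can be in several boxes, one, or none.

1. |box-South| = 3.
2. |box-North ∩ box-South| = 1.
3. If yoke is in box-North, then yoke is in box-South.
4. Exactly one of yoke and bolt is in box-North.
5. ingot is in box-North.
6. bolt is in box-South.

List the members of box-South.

box-South = {bolt, hinge, yoke}

From (5): ingot ∈ box-North.
From (6): bolt ∈ box-South.
Suppose yoke ∉ box-South: no assignment then satisfies all the clues, so yoke ∈ box-South.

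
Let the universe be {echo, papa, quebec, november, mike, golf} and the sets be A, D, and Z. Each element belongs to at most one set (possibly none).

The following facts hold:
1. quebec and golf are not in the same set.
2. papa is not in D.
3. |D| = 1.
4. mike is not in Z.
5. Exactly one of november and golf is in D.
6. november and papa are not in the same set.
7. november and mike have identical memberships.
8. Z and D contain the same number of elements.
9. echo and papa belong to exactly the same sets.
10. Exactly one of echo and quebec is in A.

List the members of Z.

Z = {quebec}

From (2): papa ∉ D.
From (4): mike ∉ Z.
(7): november matches mike: november ∉ Z.
(9): echo matches papa: echo ∉ D.
Suppose echo ∈ Z: no assignment then satisfies all the clues, so echo ∉ Z.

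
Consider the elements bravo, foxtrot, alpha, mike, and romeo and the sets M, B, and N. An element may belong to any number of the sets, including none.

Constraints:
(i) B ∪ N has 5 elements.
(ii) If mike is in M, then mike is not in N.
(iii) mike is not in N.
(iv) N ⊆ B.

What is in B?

B = {alpha, bravo, foxtrot, mike, romeo}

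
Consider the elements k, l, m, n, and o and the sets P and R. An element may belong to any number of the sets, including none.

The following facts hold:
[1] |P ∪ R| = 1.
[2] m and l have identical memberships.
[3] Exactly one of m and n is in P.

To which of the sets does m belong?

m: none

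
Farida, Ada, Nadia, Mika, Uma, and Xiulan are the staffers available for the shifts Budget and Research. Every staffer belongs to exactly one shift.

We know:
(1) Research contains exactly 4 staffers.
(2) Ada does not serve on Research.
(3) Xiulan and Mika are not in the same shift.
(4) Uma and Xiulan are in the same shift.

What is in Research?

From (2): Ada ∉ Research.
Only one shift left: Ada ∈ Budget.
Suppose Farida ∉ Research: no assignment then satisfies all the clues, so Farida ∈ Research.

Research = {Farida, Nadia, Uma, Xiulan}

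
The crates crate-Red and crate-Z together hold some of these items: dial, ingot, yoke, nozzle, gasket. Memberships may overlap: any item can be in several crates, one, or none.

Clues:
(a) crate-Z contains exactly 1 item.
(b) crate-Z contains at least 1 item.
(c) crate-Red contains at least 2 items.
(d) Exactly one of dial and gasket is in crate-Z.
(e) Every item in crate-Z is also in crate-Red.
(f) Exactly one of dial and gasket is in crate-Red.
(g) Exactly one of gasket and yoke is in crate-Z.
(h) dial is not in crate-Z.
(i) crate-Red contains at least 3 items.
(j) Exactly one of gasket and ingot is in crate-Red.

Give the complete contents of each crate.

crate-Red = {gasket, nozzle, yoke}; crate-Z = {gasket}

From (h): dial ∉ crate-Z.
(d) (exactly one): gasket ∈ crate-Z.
(e) with gasket ∈ crate-Z: gasket ∈ crate-Red.
(f) (exactly one): dial ∉ crate-Red.
(g) (exactly one): yoke ∉ crate-Z.
(j) (exactly one): ingot ∉ crate-Red.
(a): crate-Z already has 1, so the rest are out.
(i): only 3 candidates remain for crate-Red, so all are in.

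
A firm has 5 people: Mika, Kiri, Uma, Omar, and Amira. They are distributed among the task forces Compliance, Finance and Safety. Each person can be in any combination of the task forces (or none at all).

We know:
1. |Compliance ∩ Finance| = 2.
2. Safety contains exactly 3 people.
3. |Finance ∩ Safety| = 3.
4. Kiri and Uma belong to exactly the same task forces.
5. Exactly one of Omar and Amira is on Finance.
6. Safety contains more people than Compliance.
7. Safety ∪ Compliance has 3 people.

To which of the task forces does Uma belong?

Uma: Compliance, Finance, Safety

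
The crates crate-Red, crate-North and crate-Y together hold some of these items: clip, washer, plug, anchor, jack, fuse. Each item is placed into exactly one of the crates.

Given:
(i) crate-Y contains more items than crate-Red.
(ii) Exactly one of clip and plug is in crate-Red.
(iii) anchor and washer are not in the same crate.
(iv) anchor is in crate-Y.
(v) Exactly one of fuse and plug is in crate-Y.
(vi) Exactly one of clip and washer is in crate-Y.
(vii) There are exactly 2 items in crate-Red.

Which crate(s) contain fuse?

fuse: crate-Y

From (iv): anchor ∈ crate-Y.
(iii): washer ∉ crate-Y.
(vi) (exactly one): clip ∈ crate-Y.
(ii) (exactly one): plug ∈ crate-Red.
(v) (exactly one): fuse ∈ crate-Y.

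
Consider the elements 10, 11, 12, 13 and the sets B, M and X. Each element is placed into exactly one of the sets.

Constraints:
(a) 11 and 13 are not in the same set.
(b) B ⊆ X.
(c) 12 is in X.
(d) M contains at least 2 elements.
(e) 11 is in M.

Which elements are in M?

From (c): 12 ∈ X.
From (e): 11 ∈ M.
(a): 13 ∉ M.
(d): only 2 candidates remain for M, so all are in.

M = {10, 11}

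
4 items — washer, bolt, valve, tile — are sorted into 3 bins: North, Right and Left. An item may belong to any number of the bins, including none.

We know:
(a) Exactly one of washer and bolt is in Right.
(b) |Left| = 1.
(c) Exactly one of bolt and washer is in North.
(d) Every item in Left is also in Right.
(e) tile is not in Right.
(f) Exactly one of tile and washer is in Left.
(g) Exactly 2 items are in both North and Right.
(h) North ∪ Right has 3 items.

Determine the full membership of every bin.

From (e): tile ∉ Right.
(d) contrapositive: tile ∉ Left.
(f) (exactly one): washer ∈ Left.
(b): Left already has 1, so the rest are out.
(d) with washer ∈ Left: washer ∈ Right.
(a) (exactly one): bolt ∉ Right.
Suppose washer ∉ North: no assignment then satisfies all the clues, so washer ∈ North.

North = {tile, valve, washer}; Right = {valve, washer}; Left = {washer}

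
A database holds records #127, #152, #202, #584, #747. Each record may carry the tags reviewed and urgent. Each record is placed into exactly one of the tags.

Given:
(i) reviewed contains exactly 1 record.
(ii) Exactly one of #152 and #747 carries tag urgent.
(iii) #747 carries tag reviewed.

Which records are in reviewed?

reviewed = {#747}

From (iii): #747 ∈ reviewed.
(i): reviewed already has 1, so the rest are out.
(ii) (exactly one): #152 ∈ urgent.
Only one tag left: #127 ∈ urgent.
Only one tag left: #202 ∈ urgent.
Only one tag left: #584 ∈ urgent.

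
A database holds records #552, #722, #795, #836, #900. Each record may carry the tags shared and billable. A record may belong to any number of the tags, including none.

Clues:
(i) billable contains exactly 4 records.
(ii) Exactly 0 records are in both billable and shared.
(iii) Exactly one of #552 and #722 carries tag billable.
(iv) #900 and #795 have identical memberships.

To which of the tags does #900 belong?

#900: billable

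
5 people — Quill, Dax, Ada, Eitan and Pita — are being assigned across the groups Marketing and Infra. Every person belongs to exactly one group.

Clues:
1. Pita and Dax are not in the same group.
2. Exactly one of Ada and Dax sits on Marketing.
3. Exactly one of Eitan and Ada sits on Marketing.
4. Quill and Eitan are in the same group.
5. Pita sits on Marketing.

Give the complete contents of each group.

From (5): Pita ∈ Marketing.
(1): Dax ∉ Marketing.
(2) (exactly one): Ada ∈ Marketing.
(3) (exactly one): Eitan ∉ Marketing.
(4): Quill matches Eitan: Quill ∉ Marketing.
Only one group left: Quill ∈ Infra.
Only one group left: Dax ∈ Infra.
Only one group left: Eitan ∈ Infra.

Marketing = {Ada, Pita}; Infra = {Dax, Eitan, Quill}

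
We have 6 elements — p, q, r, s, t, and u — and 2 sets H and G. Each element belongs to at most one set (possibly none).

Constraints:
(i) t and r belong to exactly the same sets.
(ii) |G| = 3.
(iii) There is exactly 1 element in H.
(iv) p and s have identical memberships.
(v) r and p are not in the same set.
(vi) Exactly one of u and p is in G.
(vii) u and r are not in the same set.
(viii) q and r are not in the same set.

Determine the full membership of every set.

H = {u}; G = {p, q, s}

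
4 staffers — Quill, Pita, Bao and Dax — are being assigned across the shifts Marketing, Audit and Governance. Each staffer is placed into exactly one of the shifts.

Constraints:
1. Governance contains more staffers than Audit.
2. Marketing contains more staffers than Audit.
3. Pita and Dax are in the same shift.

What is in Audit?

Audit = {}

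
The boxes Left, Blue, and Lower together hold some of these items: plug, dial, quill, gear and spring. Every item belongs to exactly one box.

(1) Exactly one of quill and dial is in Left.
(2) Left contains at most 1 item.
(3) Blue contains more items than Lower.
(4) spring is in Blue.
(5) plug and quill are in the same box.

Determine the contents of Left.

Left = {dial}

From (4): spring ∈ Blue.
Suppose plug ∈ Left: no assignment then satisfies all the clues, so plug ∉ Left.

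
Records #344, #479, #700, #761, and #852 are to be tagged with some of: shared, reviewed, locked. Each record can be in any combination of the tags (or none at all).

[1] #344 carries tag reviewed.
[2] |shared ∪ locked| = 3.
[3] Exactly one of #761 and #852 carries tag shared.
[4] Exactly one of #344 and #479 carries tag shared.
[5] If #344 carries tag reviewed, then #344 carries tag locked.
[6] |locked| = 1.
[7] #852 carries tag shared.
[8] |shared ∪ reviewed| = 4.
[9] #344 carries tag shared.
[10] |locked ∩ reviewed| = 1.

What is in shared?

From (1): #344 ∈ reviewed.
From (7): #852 ∈ shared.
From (9): #344 ∈ shared.
(3) (exactly one): #761 ∉ shared.
(4) (exactly one): #479 ∉ shared.
(5): #344 ∈ locked.
(6): locked already has 1, so the rest are out.
Suppose #700 ∉ shared: no assignment then satisfies all the clues, so #700 ∈ shared.

shared = {#344, #700, #852}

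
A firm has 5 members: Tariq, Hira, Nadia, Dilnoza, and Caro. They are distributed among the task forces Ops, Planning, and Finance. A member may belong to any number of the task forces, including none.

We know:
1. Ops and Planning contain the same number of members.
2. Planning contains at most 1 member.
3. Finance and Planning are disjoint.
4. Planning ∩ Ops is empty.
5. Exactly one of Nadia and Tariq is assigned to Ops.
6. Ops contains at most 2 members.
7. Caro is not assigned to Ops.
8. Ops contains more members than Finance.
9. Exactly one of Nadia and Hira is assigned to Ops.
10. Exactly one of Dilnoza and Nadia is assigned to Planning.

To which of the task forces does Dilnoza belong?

Dilnoza: Planning

From (7): Caro ∉ Ops.
Suppose Dilnoza ∈ Ops: no assignment then satisfies all the clues, so Dilnoza ∉ Ops.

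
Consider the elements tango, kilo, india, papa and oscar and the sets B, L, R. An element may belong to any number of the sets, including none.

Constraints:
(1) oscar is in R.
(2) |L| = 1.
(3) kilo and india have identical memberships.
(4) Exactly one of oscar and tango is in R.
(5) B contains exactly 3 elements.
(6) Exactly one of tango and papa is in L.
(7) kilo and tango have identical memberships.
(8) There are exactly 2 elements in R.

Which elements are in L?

From (1): oscar ∈ R.
(4) (exactly one): tango ∉ R.
(7): kilo matches tango: kilo ∉ R.
(3): india matches kilo: india ∉ R.
(8): only 2 candidates remain for R, so all are in.
Suppose tango ∈ L: no assignment then satisfies all the clues, so tango ∉ L.

L = {papa}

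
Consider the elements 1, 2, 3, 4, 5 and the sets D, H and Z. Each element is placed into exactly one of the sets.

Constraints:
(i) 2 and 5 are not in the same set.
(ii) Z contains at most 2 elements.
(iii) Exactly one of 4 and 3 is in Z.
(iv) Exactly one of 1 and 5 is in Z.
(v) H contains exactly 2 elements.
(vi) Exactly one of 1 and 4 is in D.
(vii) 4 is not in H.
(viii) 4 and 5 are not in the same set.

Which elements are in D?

From (vii): 4 ∉ H.
Suppose 1 ∈ D: no assignment then satisfies all the clues, so 1 ∉ D.

D = {4}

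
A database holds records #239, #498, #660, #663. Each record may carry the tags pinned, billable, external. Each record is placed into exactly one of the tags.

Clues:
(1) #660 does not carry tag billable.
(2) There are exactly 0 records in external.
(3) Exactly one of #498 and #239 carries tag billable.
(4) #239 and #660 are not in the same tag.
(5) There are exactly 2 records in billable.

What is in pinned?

pinned = {#498, #660}

From (1): #660 ∉ billable.
(2): external already has 0, so the rest are out.
Only one tag left: #660 ∈ pinned.
(4): #239 ∉ pinned.
Only one tag left: #239 ∈ billable.
(3) (exactly one): #498 ∉ billable.
(5): only 2 candidates remain for billable, so all are in.
Only one tag left: #498 ∈ pinned.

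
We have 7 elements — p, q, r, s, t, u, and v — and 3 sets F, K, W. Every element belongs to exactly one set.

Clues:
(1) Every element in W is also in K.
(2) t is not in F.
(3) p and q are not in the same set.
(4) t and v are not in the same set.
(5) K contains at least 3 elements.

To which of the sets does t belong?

From (2): t ∉ F.
Suppose t ∉ K: no assignment then satisfies all the clues, so t ∈ K.

t: K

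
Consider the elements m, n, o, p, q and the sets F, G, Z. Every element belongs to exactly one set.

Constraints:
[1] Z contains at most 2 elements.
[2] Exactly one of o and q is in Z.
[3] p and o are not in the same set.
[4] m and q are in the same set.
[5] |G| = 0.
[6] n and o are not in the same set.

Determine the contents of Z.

Z = {o}

(5): G already has 0, so the rest are out.
Suppose m ∈ Z: no assignment then satisfies all the clues, so m ∉ Z.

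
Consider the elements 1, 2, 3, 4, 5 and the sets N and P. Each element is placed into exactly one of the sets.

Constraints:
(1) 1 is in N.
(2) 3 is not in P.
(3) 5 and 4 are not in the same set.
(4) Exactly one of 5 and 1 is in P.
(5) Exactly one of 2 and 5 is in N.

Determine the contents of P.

P = {5}

From (1): 1 ∈ N.
From (2): 3 ∉ P.
(4) (exactly one): 5 ∈ P.
(5) (exactly one): 2 ∈ N.
Only one set left: 3 ∈ N.
(3): 4 ∉ P.
Only one set left: 4 ∈ N.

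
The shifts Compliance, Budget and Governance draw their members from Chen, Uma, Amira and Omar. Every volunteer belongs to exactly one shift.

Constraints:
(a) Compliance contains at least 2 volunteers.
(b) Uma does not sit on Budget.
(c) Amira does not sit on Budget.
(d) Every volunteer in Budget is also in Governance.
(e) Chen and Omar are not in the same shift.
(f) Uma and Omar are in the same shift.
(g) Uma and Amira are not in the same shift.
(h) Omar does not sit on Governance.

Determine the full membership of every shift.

Compliance = {Omar, Uma}; Budget = {}; Governance = {Amira, Chen}

From (b): Uma ∉ Budget.
From (c): Amira ∉ Budget.
From (h): Omar ∉ Governance.
(d) contrapositive: Omar ∉ Budget.
(f): Uma matches Omar: Uma ∉ Governance.
Only one shift left: Uma ∈ Compliance.
Only one shift left: Omar ∈ Compliance.
(e): Chen ∉ Compliance.
(g): Amira ∉ Compliance.
Only one shift left: Amira ∈ Governance.
Suppose Chen ∈ Budget: no assignment then satisfies all the clues, so Chen ∉ Budget.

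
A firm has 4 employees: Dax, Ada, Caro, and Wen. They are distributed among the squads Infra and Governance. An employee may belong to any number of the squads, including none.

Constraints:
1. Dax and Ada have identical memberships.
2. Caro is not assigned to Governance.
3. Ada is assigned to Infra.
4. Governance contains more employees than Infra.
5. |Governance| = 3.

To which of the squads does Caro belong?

From (2): Caro ∉ Governance.
From (3): Ada ∈ Infra.
(1): Dax matches Ada: Dax ∈ Infra.
(5): only 3 candidates remain for Governance, so all are in.
Suppose Caro ∈ Infra: no assignment then satisfies all the clues, so Caro ∉ Infra.

Caro: none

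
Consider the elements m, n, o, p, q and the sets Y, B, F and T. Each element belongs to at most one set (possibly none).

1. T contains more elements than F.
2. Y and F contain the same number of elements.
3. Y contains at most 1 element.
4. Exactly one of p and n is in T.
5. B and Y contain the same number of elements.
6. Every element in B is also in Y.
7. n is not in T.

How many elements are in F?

0

From (7): n ∉ T.
(4) (exactly one): p ∈ T.
Suppose m ∈ Y: no assignment then satisfies all the clues, so m ∉ Y.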